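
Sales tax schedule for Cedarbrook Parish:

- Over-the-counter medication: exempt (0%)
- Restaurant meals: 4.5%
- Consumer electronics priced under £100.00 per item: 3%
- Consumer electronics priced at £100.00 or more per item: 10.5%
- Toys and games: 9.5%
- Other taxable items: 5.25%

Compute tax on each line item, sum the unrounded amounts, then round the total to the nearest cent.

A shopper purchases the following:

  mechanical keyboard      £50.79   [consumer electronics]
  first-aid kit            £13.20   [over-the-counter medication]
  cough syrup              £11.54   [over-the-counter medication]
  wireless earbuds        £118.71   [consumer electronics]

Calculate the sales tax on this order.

£13.99

Mechanical keyboard £50.79: consumer electronics, under £100.00 → 3% → £1.5237
First-aid kit £13.20: over-the-counter medication → 0% → £0.00
Cough syrup £11.54: over-the-counter medication → 0% → £0.00
Wireless earbuds £118.71: consumer electronics, £100.00 or more → 10.5% → £12.46455
Unrounded tax sum = £13.98825 → £13.99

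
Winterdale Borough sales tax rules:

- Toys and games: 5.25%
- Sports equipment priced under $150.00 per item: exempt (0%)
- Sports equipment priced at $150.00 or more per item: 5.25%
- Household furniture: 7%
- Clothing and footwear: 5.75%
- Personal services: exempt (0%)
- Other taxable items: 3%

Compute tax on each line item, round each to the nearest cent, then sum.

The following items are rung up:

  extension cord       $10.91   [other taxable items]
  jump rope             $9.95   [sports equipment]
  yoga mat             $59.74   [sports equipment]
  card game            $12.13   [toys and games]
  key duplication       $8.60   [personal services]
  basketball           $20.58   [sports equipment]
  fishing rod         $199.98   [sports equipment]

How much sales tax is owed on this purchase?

Extension cord $10.91: other taxable items → 3% → $0.33
Jump rope $9.95: sports equipment, under $150.00 → 0% → $0.00
Yoga mat $59.74: sports equipment, under $150.00 → 0% → $0.00
Card game $12.13: toys and games → 5.25% → $0.64
Key duplication $8.60: personal services → 0% → $0.00
Basketball $20.58: sports equipment, under $150.00 → 0% → $0.00
Fishing rod $199.98: sports equipment, $150.00 or more → 5.25% → $10.50
Total tax = $0.33 + $0.64 + $10.50 = $11.47

$11.47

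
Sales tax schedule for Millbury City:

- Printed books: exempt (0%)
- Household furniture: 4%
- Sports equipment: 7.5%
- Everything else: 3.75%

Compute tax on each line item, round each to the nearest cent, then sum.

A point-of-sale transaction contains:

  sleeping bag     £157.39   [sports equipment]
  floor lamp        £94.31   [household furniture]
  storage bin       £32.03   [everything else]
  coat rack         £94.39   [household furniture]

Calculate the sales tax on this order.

Sleeping bag £157.39: sports equipment → 7.5% → £11.80
Floor lamp £94.31: household furniture → 4% → £3.77
Storage bin £32.03: everything else → 3.75% → £1.20
Coat rack £94.39: household furniture → 4% → £3.78
Total tax = £11.80 + £3.77 + £1.20 + £3.78 = £20.55

£20.55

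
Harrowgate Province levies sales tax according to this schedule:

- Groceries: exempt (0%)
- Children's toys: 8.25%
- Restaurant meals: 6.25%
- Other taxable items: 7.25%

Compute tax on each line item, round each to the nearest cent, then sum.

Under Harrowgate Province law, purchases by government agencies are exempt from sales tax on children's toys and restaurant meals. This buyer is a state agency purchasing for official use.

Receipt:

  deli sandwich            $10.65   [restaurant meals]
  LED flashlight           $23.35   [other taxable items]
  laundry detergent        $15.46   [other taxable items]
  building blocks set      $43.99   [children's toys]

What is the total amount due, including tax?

$96.26

Deli sandwich $10.65: restaurant meals, buyer-exempt → 0% → $0.00
LED flashlight $23.35: other taxable items → 7.25% → $1.69
Laundry detergent $15.46: other taxable items → 7.25% → $1.12
Building blocks set $43.99: children's toys, buyer-exempt → 0% → $0.00
Subtotal = $93.45; tax = $2.81; total due = $96.26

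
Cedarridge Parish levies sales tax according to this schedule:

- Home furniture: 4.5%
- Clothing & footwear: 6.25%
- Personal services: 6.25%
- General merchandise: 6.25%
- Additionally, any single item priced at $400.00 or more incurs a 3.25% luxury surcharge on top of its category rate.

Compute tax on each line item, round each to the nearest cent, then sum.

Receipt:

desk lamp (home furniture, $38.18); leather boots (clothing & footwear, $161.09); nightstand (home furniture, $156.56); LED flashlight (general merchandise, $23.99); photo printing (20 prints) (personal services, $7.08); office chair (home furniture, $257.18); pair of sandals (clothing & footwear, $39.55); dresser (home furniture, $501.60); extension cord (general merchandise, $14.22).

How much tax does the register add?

$74.58

Desk lamp $38.18: home furniture → 4.5% → $1.72
Leather boots $161.09: clothing & footwear → 6.25% → $10.07
Nightstand $156.56: home furniture → 4.5% → $7.05
LED flashlight $23.99: general merchandise → 6.25% → $1.50
Photo printing (20 prints) $7.08: personal services → 6.25% → $0.44
Office chair $257.18: home furniture → 4.5% → $11.57
Pair of sandals $39.55: clothing & footwear → 6.25% → $2.47
Dresser $501.60: home furniture → 4.5% + 3.25% surcharge = 7.75% → $38.87
Extension cord $14.22: general merchandise → 6.25% → $0.89
Total tax = $1.72 + $10.07 + $7.05 + $1.50 + $0.44 + $11.57 + $2.47 + $38.87 + $0.89 = $74.58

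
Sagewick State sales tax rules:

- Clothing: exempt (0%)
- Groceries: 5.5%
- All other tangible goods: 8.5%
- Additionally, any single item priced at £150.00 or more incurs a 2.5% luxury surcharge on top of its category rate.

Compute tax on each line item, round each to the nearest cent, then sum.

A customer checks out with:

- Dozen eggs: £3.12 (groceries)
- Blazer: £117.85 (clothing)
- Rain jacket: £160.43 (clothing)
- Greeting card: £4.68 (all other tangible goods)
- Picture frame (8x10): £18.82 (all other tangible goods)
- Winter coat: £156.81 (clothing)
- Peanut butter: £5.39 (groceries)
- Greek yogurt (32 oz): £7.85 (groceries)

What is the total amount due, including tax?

Dozen eggs £3.12: groceries → 5.5% → £0.17
Blazer £117.85: clothing → 0% → £0.00
Rain jacket £160.43: clothing → 0% + 2.5% surcharge = 2.5% → £4.01
Greeting card £4.68: all other tangible goods → 8.5% → £0.40
Picture frame (8x10) £18.82: all other tangible goods → 8.5% → £1.60
Winter coat £156.81: clothing → 0% + 2.5% surcharge = 2.5% → £3.92
Peanut butter £5.39: groceries → 5.5% → £0.30
Greek yogurt (32 oz) £7.85: groceries → 5.5% → £0.43
Subtotal = £474.95; tax = £10.83; total due = £485.78

£485.78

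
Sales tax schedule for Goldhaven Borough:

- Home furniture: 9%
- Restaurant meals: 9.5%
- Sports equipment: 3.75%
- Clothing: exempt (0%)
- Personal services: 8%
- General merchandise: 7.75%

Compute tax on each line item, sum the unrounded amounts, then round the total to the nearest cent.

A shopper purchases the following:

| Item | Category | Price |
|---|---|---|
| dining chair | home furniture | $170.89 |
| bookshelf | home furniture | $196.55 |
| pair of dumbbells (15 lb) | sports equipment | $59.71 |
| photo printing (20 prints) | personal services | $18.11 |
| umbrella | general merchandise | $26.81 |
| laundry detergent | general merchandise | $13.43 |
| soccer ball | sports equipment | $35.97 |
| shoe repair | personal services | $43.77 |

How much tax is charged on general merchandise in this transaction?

$3.12

Umbrella $26.81: general merchandise → 7.75% → $2.077775
Laundry detergent $13.43: general merchandise → 7.75% → $1.040825
Tax on general merchandise: unrounded sum = $3.1186 → $3.12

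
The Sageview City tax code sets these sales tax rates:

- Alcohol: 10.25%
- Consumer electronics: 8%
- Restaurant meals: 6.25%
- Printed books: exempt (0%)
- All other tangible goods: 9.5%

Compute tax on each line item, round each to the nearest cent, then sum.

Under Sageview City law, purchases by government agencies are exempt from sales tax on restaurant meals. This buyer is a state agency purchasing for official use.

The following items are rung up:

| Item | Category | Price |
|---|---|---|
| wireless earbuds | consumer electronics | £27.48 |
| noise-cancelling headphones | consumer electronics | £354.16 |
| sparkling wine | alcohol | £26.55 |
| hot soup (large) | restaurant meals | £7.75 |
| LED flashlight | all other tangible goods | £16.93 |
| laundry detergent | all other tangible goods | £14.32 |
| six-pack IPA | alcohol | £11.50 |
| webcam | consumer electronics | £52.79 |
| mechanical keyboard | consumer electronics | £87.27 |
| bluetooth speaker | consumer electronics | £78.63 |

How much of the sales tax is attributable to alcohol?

£3.90

Sparkling wine £26.55: alcohol → 10.25% → £2.72
Six-pack IPA £11.50: alcohol → 10.25% → £1.18
Tax on alcohol = £2.72 + £1.18 = £3.90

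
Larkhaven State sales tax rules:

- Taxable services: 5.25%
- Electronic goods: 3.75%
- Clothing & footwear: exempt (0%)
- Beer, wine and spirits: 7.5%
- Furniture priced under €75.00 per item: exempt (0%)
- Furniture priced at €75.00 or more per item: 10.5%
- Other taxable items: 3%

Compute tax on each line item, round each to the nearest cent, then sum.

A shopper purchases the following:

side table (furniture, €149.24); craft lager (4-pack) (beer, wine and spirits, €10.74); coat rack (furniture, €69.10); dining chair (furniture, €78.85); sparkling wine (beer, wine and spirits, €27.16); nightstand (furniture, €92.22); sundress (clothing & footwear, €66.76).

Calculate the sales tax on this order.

€36.48

Side table €149.24: furniture, €75.00 or more → 10.5% → €15.67
Craft lager (4-pack) €10.74: beer, wine and spirits → 7.5% → €0.81
Coat rack €69.10: furniture, under €75.00 → 0% → €0.00
Dining chair €78.85: furniture, €75.00 or more → 10.5% → €8.28
Sparkling wine €27.16: beer, wine and spirits → 7.5% → €2.04
Nightstand €92.22: furniture, €75.00 or more → 10.5% → €9.68
Sundress €66.76: clothing & footwear → 0% → €0.00
Total tax = €15.67 + €0.81 + €8.28 + €2.04 + €9.68 = €36.48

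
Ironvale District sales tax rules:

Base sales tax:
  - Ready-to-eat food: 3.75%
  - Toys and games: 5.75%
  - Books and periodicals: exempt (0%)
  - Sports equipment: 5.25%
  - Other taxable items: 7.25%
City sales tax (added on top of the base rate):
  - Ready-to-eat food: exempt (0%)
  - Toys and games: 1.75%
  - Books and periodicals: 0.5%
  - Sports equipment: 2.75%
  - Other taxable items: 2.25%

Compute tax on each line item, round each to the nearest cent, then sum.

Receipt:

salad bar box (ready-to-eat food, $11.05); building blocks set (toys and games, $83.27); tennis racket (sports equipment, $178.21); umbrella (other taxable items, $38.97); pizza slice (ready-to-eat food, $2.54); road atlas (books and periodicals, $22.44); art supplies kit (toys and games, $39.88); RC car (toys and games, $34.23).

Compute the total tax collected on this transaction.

$30.39

Salad bar box $11.05: ready-to-eat food → 3.75% + 0% city = 3.75% → $0.41
Building blocks set $83.27: toys and games → 5.75% + 1.75% city = 7.5% → $6.25
Tennis racket $178.21: sports equipment → 5.25% + 2.75% city = 8% → $14.26
Umbrella $38.97: other taxable items → 7.25% + 2.25% city = 9.5% → $3.70
Pizza slice $2.54: ready-to-eat food → 3.75% + 0% city = 3.75% → $0.10
Road atlas $22.44: books and periodicals → 0% + 0.5% city = 0.5% → $0.11
Art supplies kit $39.88: toys and games → 5.75% + 1.75% city = 7.5% → $2.99
RC car $34.23: toys and games → 5.75% + 1.75% city = 7.5% → $2.57
Total tax = $0.41 + $6.25 + $14.26 + $3.70 + $0.10 + $0.11 + $2.99 + $2.57 = $30.39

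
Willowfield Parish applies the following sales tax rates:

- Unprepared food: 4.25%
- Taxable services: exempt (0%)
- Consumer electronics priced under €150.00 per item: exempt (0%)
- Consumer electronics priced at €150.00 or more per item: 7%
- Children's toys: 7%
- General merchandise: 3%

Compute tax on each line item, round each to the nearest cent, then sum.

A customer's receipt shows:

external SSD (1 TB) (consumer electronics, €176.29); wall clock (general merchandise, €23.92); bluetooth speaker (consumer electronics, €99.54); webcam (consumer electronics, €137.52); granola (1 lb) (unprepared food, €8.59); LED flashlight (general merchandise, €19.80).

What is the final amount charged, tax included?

External SSD (1 TB) €176.29: consumer electronics, €150.00 or more → 7% → €12.34
Wall clock €23.92: general merchandise → 3% → €0.72
Bluetooth speaker €99.54: consumer electronics, under €150.00 → 0% → €0.00
Webcam €137.52: consumer electronics, under €150.00 → 0% → €0.00
Granola (1 lb) €8.59: unprepared food → 4.25% → €0.37
LED flashlight €19.80: general merchandise → 3% → €0.59
Subtotal = €465.66; tax = €14.02; total due = €479.68

€479.68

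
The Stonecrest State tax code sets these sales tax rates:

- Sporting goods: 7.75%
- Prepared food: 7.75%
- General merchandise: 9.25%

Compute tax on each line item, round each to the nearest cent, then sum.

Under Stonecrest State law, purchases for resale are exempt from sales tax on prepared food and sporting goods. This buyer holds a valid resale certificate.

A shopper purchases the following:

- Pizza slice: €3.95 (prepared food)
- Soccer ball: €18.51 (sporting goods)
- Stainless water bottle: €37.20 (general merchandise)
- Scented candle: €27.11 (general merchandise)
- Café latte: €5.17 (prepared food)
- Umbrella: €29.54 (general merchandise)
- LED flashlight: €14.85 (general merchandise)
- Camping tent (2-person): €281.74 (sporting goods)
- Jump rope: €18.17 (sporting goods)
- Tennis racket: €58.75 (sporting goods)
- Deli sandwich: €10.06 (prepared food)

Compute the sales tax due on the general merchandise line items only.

Stainless water bottle €37.20: general merchandise → 9.25% → €3.44
Scented candle €27.11: general merchandise → 9.25% → €2.51
Umbrella €29.54: general merchandise → 9.25% → €2.73
LED flashlight €14.85: general merchandise → 9.25% → €1.37
Tax on general merchandise = €3.44 + €2.51 + €2.73 + €1.37 = €10.05

€10.05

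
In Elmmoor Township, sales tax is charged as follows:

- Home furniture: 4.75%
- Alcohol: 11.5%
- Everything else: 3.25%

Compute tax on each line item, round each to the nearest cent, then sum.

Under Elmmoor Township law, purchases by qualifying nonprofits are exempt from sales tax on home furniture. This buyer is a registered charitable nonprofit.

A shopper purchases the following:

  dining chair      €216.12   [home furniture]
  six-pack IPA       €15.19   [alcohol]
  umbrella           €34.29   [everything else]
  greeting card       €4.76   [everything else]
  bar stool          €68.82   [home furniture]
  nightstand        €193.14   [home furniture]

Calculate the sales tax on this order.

€3.01

Dining chair €216.12: home furniture, buyer-exempt → 0% → €0.00
Six-pack IPA €15.19: alcohol → 11.5% → €1.75
Umbrella €34.29: everything else → 3.25% → €1.11
Greeting card €4.76: everything else → 3.25% → €0.15
Bar stool €68.82: home furniture, buyer-exempt → 0% → €0.00
Nightstand €193.14: home furniture, buyer-exempt → 0% → €0.00
Total tax = €1.75 + €1.11 + €0.15 = €3.01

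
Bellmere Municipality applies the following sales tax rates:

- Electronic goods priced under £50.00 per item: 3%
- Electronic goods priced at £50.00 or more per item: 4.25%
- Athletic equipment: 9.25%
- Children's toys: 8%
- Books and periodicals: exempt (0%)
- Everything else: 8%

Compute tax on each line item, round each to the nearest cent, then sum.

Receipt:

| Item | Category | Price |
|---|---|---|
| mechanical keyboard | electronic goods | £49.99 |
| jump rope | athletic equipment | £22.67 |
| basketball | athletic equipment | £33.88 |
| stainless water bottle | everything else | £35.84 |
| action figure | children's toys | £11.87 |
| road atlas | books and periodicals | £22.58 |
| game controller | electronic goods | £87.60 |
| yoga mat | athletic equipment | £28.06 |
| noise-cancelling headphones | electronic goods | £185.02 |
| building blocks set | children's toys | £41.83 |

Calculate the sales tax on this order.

£28.08

Mechanical keyboard £49.99: electronic goods, under £50.00 → 3% → £1.50
Jump rope £22.67: athletic equipment → 9.25% → £2.10
Basketball £33.88: athletic equipment → 9.25% → £3.13
Stainless water bottle £35.84: everything else → 8% → £2.87
Action figure £11.87: children's toys → 8% → £0.95
Road atlas £22.58: books and periodicals → 0% → £0.00
Game controller £87.60: electronic goods, £50.00 or more → 4.25% → £3.72
Yoga mat £28.06: athletic equipment → 9.25% → £2.60
Noise-cancelling headphones £185.02: electronic goods, £50.00 or more → 4.25% → £7.86
Building blocks set £41.83: children's toys → 8% → £3.35
Total tax = £1.50 + £2.10 + £3.13 + £2.87 + £0.95 + £3.72 + £2.60 + £7.86 + £3.35 = £28.08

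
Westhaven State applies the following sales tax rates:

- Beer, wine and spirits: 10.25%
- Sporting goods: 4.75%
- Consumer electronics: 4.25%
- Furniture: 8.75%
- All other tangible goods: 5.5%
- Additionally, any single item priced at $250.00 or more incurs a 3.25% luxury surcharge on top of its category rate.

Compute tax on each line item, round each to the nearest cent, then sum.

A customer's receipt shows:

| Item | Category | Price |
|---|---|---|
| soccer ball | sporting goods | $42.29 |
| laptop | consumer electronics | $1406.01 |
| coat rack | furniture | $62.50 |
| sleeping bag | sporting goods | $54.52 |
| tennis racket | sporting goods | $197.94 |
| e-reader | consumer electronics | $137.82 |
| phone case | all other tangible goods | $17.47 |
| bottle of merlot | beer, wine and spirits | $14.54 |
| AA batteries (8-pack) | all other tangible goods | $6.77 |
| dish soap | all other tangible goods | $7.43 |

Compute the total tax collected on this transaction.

Soccer ball $42.29: sporting goods → 4.75% → $2.01
Laptop $1406.01: consumer electronics → 4.25% + 3.25% surcharge = 7.5% → $105.45
Coat rack $62.50: furniture → 8.75% → $5.47
Sleeping bag $54.52: sporting goods → 4.75% → $2.59
Tennis racket $197.94: sporting goods → 4.75% → $9.40
E-reader $137.82: consumer electronics → 4.25% → $5.86
Phone case $17.47: all other tangible goods → 5.5% → $0.96
Bottle of merlot $14.54: beer, wine and spirits → 10.25% → $1.49
AA batteries (8-pack) $6.77: all other tangible goods → 5.5% → $0.37
Dish soap $7.43: all other tangible goods → 5.5% → $0.41
Total tax = $2.01 + $105.45 + $5.47 + $2.59 + $9.40 + $5.86 + $0.96 + $1.49 + $0.37 + $0.41 = $134.01

$134.01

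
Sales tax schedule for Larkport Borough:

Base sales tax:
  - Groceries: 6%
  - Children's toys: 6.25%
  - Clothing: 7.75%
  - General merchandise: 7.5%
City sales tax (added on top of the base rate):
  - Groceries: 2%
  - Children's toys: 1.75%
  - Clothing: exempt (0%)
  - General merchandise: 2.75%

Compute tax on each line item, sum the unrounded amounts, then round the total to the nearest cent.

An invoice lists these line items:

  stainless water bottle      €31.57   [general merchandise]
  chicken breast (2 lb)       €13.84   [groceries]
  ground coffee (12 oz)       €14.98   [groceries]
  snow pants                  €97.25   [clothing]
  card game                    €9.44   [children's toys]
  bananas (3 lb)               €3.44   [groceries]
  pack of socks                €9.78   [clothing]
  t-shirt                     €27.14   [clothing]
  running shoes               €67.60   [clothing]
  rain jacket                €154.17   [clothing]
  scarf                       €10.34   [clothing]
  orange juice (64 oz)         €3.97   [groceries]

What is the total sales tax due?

Stainless water bottle €31.57: general merchandise → 7.5% + 2.75% city = 10.25% → €3.235925
Chicken breast (2 lb) €13.84: groceries → 6% + 2% city = 8% → €1.1072
Ground coffee (12 oz) €14.98: groceries → 6% + 2% city = 8% → €1.1984
Snow pants €97.25: clothing → 7.75% + 0% city = 7.75% → €7.536875
Card game €9.44: children's toys → 6.25% + 1.75% city = 8% → €0.7552
Bananas (3 lb) €3.44: groceries → 6% + 2% city = 8% → €0.2752
Pack of socks €9.78: clothing → 7.75% + 0% city = 7.75% → €0.75795
T-shirt €27.14: clothing → 7.75% + 0% city = 7.75% → €2.10335
Running shoes €67.60: clothing → 7.75% + 0% city = 7.75% → €5.239
Rain jacket €154.17: clothing → 7.75% + 0% city = 7.75% → €11.948175
Scarf €10.34: clothing → 7.75% + 0% city = 7.75% → €0.80135
Orange juice (64 oz) €3.97: groceries → 6% + 2% city = 8% → €0.3176
Unrounded tax sum = €35.276225 → €35.28

€35.28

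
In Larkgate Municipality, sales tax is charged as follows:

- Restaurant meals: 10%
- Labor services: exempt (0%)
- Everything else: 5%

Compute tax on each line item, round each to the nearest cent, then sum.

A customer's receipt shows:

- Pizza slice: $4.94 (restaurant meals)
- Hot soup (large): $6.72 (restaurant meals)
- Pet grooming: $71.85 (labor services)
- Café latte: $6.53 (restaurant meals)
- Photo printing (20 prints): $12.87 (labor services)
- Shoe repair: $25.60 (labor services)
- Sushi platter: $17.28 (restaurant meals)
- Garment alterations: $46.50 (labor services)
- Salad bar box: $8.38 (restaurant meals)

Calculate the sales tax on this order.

$4.38

Pizza slice $4.94: restaurant meals → 10% → $0.49
Hot soup (large) $6.72: restaurant meals → 10% → $0.67
Pet grooming $71.85: labor services → 0% → $0.00
Café latte $6.53: restaurant meals → 10% → $0.65
Photo printing (20 prints) $12.87: labor services → 0% → $0.00
Shoe repair $25.60: labor services → 0% → $0.00
Sushi platter $17.28: restaurant meals → 10% → $1.73
Garment alterations $46.50: labor services → 0% → $0.00
Salad bar box $8.38: restaurant meals → 10% → $0.84
Total tax = $0.49 + $0.67 + $0.65 + $1.73 + $0.84 = $4.38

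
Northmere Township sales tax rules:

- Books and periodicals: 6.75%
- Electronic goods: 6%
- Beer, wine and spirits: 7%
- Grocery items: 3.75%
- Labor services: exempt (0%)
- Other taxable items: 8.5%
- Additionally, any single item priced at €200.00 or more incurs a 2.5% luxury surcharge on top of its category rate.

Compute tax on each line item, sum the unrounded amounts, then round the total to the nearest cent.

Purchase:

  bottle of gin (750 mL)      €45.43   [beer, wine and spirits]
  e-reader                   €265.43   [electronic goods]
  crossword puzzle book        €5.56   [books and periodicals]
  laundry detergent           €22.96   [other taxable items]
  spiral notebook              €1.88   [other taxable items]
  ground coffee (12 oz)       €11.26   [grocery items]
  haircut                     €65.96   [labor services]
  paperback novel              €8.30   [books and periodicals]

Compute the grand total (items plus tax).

Bottle of gin (750 mL) €45.43: beer, wine and spirits → 7% → €3.1801
E-reader €265.43: electronic goods → 6% + 2.5% surcharge = 8.5% → €22.56155
Crossword puzzle book €5.56: books and periodicals → 6.75% → €0.3753
Laundry detergent €22.96: other taxable items → 8.5% → €1.9516
Spiral notebook €1.88: other taxable items → 8.5% → €0.1598
Ground coffee (12 oz) €11.26: grocery items → 3.75% → €0.42225
Haircut €65.96: labor services → 0% → €0.00
Paperback novel €8.30: books and periodicals → 6.75% → €0.56025
Subtotal = €426.78; unrounded tax = €29.21085 → €29.21; total due = €455.99

€455.99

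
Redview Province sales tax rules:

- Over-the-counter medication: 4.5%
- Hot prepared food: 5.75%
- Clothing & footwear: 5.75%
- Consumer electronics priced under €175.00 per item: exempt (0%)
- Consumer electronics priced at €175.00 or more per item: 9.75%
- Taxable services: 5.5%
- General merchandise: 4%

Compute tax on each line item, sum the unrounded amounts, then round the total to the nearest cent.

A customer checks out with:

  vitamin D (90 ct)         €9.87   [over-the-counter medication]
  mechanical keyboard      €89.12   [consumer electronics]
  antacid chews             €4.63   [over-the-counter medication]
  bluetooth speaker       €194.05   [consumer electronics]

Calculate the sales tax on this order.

€19.57

Vitamin D (90 ct) €9.87: over-the-counter medication → 4.5% → €0.44415
Mechanical keyboard €89.12: consumer electronics, under €175.00 → 0% → €0.00
Antacid chews €4.63: over-the-counter medication → 4.5% → €0.20835
Bluetooth speaker €194.05: consumer electronics, €175.00 or more → 9.75% → €18.919875
Unrounded tax sum = €19.572375 → €19.57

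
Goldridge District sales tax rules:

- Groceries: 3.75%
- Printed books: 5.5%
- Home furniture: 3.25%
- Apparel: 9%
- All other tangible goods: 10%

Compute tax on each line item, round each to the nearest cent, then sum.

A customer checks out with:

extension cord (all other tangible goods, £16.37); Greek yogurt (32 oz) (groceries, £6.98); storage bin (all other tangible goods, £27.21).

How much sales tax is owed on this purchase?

Extension cord £16.37: all other tangible goods → 10% → £1.64
Greek yogurt (32 oz) £6.98: groceries → 3.75% → £0.26
Storage bin £27.21: all other tangible goods → 10% → £2.72
Total tax = £1.64 + £0.26 + £2.72 = £4.62

£4.62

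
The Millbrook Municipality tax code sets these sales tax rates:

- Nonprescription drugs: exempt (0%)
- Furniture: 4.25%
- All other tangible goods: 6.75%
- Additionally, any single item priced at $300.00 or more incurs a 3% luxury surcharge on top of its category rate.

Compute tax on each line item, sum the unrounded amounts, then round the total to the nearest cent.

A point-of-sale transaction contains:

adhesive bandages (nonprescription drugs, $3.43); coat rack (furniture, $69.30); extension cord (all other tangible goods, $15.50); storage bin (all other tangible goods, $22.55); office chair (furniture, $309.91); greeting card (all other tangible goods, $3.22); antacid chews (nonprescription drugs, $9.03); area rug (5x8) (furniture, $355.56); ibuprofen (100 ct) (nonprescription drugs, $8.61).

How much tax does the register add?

Adhesive bandages $3.43: nonprescription drugs → 0% → $0.00
Coat rack $69.30: furniture → 4.25% → $2.94525
Extension cord $15.50: all other tangible goods → 6.75% → $1.04625
Storage bin $22.55: all other tangible goods → 6.75% → $1.522125
Office chair $309.91: furniture → 4.25% + 3% surcharge = 7.25% → $22.468475
Greeting card $3.22: all other tangible goods → 6.75% → $0.21735
Antacid chews $9.03: nonprescription drugs → 0% → $0.00
Area rug (5x8) $355.56: furniture → 4.25% + 3% surcharge = 7.25% → $25.7781
Ibuprofen (100 ct) $8.61: nonprescription drugs → 0% → $0.00
Unrounded tax sum = $53.97755 → $53.98

$53.98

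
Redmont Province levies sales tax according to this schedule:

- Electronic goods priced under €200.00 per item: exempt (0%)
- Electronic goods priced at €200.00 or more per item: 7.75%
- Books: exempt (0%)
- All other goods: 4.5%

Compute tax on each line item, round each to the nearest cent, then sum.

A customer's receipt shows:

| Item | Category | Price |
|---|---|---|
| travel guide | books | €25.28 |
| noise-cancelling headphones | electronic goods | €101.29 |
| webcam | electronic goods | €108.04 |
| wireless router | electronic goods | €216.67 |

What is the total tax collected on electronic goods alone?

€16.79

Noise-cancelling headphones €101.29: electronic goods, under €200.00 → 0% → €0.00
Webcam €108.04: electronic goods, under €200.00 → 0% → €0.00
Wireless router €216.67: electronic goods, €200.00 or more → 7.75% → €16.79
Tax on electronic goods = €0.00 + €0.00 + €16.79 = €16.79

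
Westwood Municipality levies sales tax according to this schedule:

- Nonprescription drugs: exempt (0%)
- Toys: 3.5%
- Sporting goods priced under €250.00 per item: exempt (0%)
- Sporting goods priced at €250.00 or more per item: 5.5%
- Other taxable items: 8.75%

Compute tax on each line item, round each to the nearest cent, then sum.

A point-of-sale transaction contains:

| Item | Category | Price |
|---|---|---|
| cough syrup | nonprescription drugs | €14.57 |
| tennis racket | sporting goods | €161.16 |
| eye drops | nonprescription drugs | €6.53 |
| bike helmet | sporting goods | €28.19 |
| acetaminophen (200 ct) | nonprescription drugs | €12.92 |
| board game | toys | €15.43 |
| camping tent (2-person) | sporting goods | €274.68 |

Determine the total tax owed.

€15.65

Cough syrup €14.57: nonprescription drugs → 0% → €0.00
Tennis racket €161.16: sporting goods, under €250.00 → 0% → €0.00
Eye drops €6.53: nonprescription drugs → 0% → €0.00
Bike helmet €28.19: sporting goods, under €250.00 → 0% → €0.00
Acetaminophen (200 ct) €12.92: nonprescription drugs → 0% → €0.00
Board game €15.43: toys → 3.5% → €0.54
Camping tent (2-person) €274.68: sporting goods, €250.00 or more → 5.5% → €15.11
Total tax = €0.54 + €15.11 = €15.65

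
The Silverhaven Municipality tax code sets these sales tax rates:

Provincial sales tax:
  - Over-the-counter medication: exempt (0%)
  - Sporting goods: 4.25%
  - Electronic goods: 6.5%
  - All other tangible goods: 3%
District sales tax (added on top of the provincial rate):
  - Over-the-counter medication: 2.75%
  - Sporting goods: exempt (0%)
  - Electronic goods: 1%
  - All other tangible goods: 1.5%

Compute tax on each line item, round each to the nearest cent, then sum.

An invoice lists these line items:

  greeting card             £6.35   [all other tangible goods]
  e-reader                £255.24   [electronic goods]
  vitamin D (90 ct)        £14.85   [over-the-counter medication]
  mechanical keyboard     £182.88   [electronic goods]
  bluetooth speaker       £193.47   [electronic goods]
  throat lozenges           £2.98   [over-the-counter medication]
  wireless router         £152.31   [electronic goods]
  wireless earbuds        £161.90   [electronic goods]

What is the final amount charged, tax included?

£1041.69

Greeting card £6.35: all other tangible goods → 3% + 1.5% district = 4.5% → £0.29
E-reader £255.24: electronic goods → 6.5% + 1% district = 7.5% → £19.14
Vitamin D (90 ct) £14.85: over-the-counter medication → 0% + 2.75% district = 2.75% → £0.41
Mechanical keyboard £182.88: electronic goods → 6.5% + 1% district = 7.5% → £13.72
Bluetooth speaker £193.47: electronic goods → 6.5% + 1% district = 7.5% → £14.51
Throat lozenges £2.98: over-the-counter medication → 0% + 2.75% district = 2.75% → £0.08
Wireless router £152.31: electronic goods → 6.5% + 1% district = 7.5% → £11.42
Wireless earbuds £161.90: electronic goods → 6.5% + 1% district = 7.5% → £12.14
Subtotal = £969.98; tax = £71.71; total due = £1041.69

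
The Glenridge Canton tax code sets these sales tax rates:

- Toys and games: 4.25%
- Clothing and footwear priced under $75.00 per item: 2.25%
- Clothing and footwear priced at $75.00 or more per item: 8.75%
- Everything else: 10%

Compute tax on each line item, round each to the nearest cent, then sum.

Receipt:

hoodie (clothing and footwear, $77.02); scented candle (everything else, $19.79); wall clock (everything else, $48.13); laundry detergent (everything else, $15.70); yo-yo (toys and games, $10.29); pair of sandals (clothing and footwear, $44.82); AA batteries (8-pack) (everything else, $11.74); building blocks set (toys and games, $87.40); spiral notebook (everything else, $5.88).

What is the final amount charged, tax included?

$342.79

Hoodie $77.02: clothing and footwear, $75.00 or more → 8.75% → $6.74
Scented candle $19.79: everything else → 10% → $1.98
Wall clock $48.13: everything else → 10% → $4.81
Laundry detergent $15.70: everything else → 10% → $1.57
Yo-yo $10.29: toys and games → 4.25% → $0.44
Pair of sandals $44.82: clothing and footwear, under $75.00 → 2.25% → $1.01
AA batteries (8-pack) $11.74: everything else → 10% → $1.17
Building blocks set $87.40: toys and games → 4.25% → $3.71
Spiral notebook $5.88: everything else → 10% → $0.59
Subtotal = $320.77; tax = $22.02; total due = $342.79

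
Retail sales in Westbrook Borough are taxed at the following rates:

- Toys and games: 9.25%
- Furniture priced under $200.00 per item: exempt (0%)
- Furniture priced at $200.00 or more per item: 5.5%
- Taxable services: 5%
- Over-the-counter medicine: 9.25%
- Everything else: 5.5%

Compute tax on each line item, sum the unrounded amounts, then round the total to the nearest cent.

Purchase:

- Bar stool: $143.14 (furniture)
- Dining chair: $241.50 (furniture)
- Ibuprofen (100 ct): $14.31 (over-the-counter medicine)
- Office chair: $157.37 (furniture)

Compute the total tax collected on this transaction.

$14.61

Bar stool $143.14: furniture, under $200.00 → 0% → $0.00
Dining chair $241.50: furniture, $200.00 or more → 5.5% → $13.2825
Ibuprofen (100 ct) $14.31: over-the-counter medicine → 9.25% → $1.323675
Office chair $157.37: furniture, under $200.00 → 0% → $0.00
Unrounded tax sum = $14.606175 → $14.61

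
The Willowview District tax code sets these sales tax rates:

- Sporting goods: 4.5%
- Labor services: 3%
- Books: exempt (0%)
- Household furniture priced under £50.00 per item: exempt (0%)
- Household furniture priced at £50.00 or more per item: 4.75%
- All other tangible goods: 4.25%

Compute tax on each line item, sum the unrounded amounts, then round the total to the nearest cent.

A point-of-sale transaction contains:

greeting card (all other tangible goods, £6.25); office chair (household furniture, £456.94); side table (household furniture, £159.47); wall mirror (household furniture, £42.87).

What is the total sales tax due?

Greeting card £6.25: all other tangible goods → 4.25% → £0.265625
Office chair £456.94: household furniture, £50.00 or more → 4.75% → £21.70465
Side table £159.47: household furniture, £50.00 or more → 4.75% → £7.574825
Wall mirror £42.87: household furniture, under £50.00 → 0% → £0.00
Unrounded tax sum = £29.5451 → £29.55

£29.55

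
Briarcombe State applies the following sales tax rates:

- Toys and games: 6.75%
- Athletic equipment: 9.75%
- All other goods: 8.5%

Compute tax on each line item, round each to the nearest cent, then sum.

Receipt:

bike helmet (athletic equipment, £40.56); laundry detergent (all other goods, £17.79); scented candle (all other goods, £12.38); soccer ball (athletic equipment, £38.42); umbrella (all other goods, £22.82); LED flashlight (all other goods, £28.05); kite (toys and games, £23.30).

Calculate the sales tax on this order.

£16.15

Bike helmet £40.56: athletic equipment → 9.75% → £3.95
Laundry detergent £17.79: all other goods → 8.5% → £1.51
Scented candle £12.38: all other goods → 8.5% → £1.05
Soccer ball £38.42: athletic equipment → 9.75% → £3.75
Umbrella £22.82: all other goods → 8.5% → £1.94
LED flashlight £28.05: all other goods → 8.5% → £2.38
Kite £23.30: toys and games → 6.75% → £1.57
Total tax = £3.95 + £1.51 + £1.05 + £3.75 + £1.94 + £2.38 + £1.57 = £16.15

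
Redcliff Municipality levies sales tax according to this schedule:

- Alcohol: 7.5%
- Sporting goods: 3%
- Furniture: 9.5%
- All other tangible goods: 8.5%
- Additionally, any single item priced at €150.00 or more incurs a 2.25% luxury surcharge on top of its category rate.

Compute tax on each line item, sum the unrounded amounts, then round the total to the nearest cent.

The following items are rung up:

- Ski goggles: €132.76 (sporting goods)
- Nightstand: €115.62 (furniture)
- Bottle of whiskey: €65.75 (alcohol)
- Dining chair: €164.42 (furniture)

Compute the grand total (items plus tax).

Ski goggles €132.76: sporting goods → 3% → €3.9828
Nightstand €115.62: furniture → 9.5% → €10.9839
Bottle of whiskey €65.75: alcohol → 7.5% → €4.93125
Dining chair €164.42: furniture → 9.5% + 2.25% surcharge = 11.75% → €19.31935
Subtotal = €478.55; unrounded tax = €39.2173 → €39.22; total due = €517.77

€517.77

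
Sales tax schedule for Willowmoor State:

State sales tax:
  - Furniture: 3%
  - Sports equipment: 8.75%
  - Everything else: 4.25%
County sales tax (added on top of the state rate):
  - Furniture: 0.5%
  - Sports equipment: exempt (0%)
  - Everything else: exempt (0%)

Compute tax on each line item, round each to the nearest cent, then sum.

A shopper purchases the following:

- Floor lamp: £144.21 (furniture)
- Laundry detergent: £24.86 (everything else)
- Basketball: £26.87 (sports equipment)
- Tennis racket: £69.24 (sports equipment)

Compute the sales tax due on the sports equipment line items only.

£8.41

Basketball £26.87: sports equipment → 8.75% + 0% county = 8.75% → £2.35
Tennis racket £69.24: sports equipment → 8.75% + 0% county = 8.75% → £6.06
Tax on sports equipment = £2.35 + £6.06 = £8.41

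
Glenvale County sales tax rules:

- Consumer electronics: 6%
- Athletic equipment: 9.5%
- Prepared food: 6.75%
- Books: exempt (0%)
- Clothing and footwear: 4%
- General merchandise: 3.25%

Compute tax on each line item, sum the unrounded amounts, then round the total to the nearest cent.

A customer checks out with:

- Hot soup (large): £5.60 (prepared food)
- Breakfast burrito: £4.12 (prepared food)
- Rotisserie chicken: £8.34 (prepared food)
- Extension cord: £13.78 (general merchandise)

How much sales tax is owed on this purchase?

Hot soup (large) £5.60: prepared food → 6.75% → £0.378
Breakfast burrito £4.12: prepared food → 6.75% → £0.2781
Rotisserie chicken £8.34: prepared food → 6.75% → £0.56295
Extension cord £13.78: general merchandise → 3.25% → £0.44785
Unrounded tax sum = £1.6669 → £1.67

£1.67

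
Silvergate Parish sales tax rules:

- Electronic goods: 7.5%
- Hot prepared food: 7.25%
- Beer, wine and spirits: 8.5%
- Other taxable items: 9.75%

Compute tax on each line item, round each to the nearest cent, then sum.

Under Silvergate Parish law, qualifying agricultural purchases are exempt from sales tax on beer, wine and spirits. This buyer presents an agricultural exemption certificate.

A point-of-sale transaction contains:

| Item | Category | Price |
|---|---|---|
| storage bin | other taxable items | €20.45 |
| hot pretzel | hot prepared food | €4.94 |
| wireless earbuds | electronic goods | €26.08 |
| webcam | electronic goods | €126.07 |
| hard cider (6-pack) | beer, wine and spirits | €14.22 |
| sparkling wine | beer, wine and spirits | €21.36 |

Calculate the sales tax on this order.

€13.77

Storage bin €20.45: other taxable items → 9.75% → €1.99
Hot pretzel €4.94: hot prepared food → 7.25% → €0.36
Wireless earbuds €26.08: electronic goods → 7.5% → €1.96
Webcam €126.07: electronic goods → 7.5% → €9.46
Hard cider (6-pack) €14.22: beer, wine and spirits, buyer-exempt → 0% → €0.00
Sparkling wine €21.36: beer, wine and spirits, buyer-exempt → 0% → €0.00
Total tax = €1.99 + €0.36 + €1.96 + €9.46 = €13.77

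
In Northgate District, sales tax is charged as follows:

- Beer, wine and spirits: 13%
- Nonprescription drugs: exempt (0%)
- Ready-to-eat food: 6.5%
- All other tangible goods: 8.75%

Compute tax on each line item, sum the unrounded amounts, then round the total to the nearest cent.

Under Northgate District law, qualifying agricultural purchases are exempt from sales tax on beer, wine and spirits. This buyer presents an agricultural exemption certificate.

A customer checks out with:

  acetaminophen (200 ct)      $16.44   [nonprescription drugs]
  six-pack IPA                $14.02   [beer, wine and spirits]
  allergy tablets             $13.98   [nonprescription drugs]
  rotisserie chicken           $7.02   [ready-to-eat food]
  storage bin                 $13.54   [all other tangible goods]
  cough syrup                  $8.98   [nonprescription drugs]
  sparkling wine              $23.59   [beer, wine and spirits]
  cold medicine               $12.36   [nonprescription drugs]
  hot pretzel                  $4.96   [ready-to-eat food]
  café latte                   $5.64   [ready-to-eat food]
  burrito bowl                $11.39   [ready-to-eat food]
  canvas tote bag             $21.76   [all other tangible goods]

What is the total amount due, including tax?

Acetaminophen (200 ct) $16.44: nonprescription drugs → 0% → $0.00
Six-pack IPA $14.02: beer, wine and spirits, buyer-exempt → 0% → $0.00
Allergy tablets $13.98: nonprescription drugs → 0% → $0.00
Rotisserie chicken $7.02: ready-to-eat food → 6.5% → $0.4563
Storage bin $13.54: all other tangible goods → 8.75% → $1.18475
Cough syrup $8.98: nonprescription drugs → 0% → $0.00
Sparkling wine $23.59: beer, wine and spirits, buyer-exempt → 0% → $0.00
Cold medicine $12.36: nonprescription drugs → 0% → $0.00
Hot pretzel $4.96: ready-to-eat food → 6.5% → $0.3224
Café latte $5.64: ready-to-eat food → 6.5% → $0.3666
Burrito bowl $11.39: ready-to-eat food → 6.5% → $0.74035
Canvas tote bag $21.76: all other tangible goods → 8.75% → $1.904
Subtotal = $153.68; unrounded tax = $4.9744 → $4.97; total due = $158.65

$158.65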